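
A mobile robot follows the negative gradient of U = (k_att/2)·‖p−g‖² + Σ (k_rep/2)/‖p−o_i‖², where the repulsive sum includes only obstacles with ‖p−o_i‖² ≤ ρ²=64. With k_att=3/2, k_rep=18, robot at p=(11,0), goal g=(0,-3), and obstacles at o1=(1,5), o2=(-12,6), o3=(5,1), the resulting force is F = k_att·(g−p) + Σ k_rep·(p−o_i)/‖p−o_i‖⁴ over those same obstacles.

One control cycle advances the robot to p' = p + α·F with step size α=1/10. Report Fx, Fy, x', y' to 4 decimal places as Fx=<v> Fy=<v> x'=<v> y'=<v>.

Fx=-16.4211 Fy=-4.5131 x'=9.3579 y'=-0.4513

F_att = 3/2·(g−p) = 3/2·(-11,-3) = (-16.5000,-4.5000)
o1: d²=125 > ρ²=64 → inactive
o2: d²=565 > ρ²=64 → inactive
o3: d²=37 ≤ ρ²=64; F_rep = 18·(6,-1)/37² = (0.0789,-0.0131)
F = F_att + ΣF_rep = (-16.4211,-4.5131)
p' = p + 1/10·F = (9.3579,-0.4513)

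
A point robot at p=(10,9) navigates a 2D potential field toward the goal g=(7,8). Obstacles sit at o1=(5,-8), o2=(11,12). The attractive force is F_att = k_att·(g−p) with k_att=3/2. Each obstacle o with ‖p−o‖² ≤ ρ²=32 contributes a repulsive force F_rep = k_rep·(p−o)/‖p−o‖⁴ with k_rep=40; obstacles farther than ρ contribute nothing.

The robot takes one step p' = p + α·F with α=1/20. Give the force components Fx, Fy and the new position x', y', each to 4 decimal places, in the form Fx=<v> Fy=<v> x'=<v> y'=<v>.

F_att = 3/2·(g−p) = 3/2·(-3,-1) = (-4.5000,-1.5000)
o1: d²=314 > ρ²=32 → inactive
o2: d²=10 ≤ ρ²=32; F_rep = 40·(-1,-3)/10² = (-0.4000,-1.2000)
F = F_att + ΣF_rep = (-4.9000,-2.7000)
p' = p + 1/20·F = (9.7550,8.8650)

Fx=-4.9000 Fy=-2.7000 x'=9.7550 y'=8.8650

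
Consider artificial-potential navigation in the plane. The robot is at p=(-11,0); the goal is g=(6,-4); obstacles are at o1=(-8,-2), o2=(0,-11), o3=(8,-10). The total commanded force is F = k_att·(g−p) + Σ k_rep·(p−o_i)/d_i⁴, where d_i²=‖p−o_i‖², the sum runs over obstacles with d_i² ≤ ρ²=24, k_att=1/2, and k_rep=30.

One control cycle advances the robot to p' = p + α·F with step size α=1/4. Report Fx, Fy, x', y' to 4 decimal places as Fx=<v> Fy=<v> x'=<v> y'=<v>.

F_att = 1/2·(g−p) = 1/2·(17,-4) = (8.5000,-2.0000)
o1: d²=13 ≤ ρ²=24; F_rep = 30·(-3,2)/13² = (-0.5325,0.3550)
o2: d²=242 > ρ²=24 → inactive
o3: d²=461 > ρ²=24 → inactive
F = F_att + ΣF_rep = (7.9675,-1.6450)
p' = p + 1/4·F = (-9.0081,-0.4112)

Fx=7.9675 Fy=-1.6450 x'=-9.0081 y'=-0.4112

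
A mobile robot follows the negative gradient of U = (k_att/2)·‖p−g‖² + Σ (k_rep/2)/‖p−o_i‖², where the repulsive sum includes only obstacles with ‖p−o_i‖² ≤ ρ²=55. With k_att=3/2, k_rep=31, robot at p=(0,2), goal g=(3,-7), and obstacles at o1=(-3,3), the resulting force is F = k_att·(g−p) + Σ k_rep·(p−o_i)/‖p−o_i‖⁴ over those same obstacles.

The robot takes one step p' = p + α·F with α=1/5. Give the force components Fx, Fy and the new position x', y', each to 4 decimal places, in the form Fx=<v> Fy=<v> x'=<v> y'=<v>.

Fx=5.4300 Fy=-13.8100 x'=1.0860 y'=-0.7620

F_att = 3/2·(g−p) = 3/2·(3,-9) = (4.5000,-13.5000)
o1: d²=10 ≤ ρ²=55; F_rep = 31·(3,-1)/10² = (0.9300,-0.3100)
F = F_att + ΣF_rep = (5.4300,-13.8100)
p' = p + 1/5·F = (1.0860,-0.7620)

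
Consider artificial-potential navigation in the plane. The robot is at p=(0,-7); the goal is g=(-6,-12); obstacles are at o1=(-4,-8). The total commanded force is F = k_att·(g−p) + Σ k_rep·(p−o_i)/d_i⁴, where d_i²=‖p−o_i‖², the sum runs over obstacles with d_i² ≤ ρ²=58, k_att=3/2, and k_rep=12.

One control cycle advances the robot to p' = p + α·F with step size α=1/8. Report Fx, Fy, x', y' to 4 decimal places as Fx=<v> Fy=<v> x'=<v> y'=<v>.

Fx=-8.8339 Fy=-7.4585 x'=-1.1042 y'=-7.9323

F_att = 3/2·(g−p) = 3/2·(-6,-5) = (-9.0000,-7.5000)
o1: d²=17 ≤ ρ²=58; F_rep = 12·(4,1)/17² = (0.1661,0.0415)
F = F_att + ΣF_rep = (-8.8339,-7.4585)
p' = p + 1/8·F = (-1.1042,-7.9323)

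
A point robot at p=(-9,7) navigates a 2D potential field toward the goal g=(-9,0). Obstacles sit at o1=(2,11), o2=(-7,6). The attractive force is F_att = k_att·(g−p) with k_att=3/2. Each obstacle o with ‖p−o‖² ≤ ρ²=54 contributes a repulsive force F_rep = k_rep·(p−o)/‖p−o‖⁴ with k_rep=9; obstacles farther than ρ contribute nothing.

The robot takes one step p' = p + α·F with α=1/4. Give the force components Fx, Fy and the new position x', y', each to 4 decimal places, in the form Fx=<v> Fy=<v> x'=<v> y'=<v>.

F_att = 3/2·(g−p) = 3/2·(0,-7) = (0.0000,-10.5000)
o1: d²=137 > ρ²=54 → inactive
o2: d²=5 ≤ ρ²=54; F_rep = 9·(-2,1)/5² = (-0.7200,0.3600)
F = F_att + ΣF_rep = (-0.7200,-10.1400)
p' = p + 1/4·F = (-9.1800,4.4650)

Fx=-0.7200 Fy=-10.1400 x'=-9.1800 y'=4.4650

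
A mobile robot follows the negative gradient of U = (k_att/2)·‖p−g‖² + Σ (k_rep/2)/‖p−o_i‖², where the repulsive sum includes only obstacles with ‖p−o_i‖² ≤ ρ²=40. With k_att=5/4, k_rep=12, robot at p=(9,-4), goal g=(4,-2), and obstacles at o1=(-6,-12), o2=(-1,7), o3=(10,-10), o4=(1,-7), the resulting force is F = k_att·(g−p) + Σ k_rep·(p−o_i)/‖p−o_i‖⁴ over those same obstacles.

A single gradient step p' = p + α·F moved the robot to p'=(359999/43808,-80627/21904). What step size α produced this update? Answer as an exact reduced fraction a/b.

α = 1/8

F_att = 5/4·(g−p) = 5/4·(-5,2) = (-6.2500,2.5000)
o1: d²=289 > ρ²=40 → inactive
o2: d²=221 > ρ²=40 → inactive
o3: d²=37 ≤ ρ²=40; F_rep = 12·(-1,6)/37² = (-0.0088,0.0526)
o4: d²=73 > ρ²=40 → inactive
F = F_att + ΣF_rep = (-6.2588,2.5526)
Δp = p'−p = (-0.7823,0.3191); α = Δx/Fx = (-34273/43808) / (-34273/5476) = 1/8
check: Δy/Fy = (6989/21904) / (6989/2738) = 1/8 ✓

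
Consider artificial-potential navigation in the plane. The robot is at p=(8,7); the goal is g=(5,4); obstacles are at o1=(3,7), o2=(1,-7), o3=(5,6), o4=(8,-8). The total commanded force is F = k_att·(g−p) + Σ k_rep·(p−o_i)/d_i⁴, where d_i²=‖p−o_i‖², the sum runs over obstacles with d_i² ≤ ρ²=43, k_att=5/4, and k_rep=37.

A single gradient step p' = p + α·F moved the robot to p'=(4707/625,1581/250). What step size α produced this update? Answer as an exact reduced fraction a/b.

α = 1/5

F_att = 5/4·(g−p) = 5/4·(-3,-3) = (-3.7500,-3.7500)
o1: d²=25 ≤ ρ²=43; F_rep = 37·(5,0)/25² = (0.2960,0.0000)
o2: d²=245 > ρ²=43 → inactive
o3: d²=10 ≤ ρ²=43; F_rep = 37·(3,1)/10² = (1.1100,0.3700)
o4: d²=225 > ρ²=43 → inactive
F = F_att + ΣF_rep = (-2.3440,-3.3800)
Δp = p'−p = (-0.4688,-0.6760); α = Δx/Fx = (-293/625) / (-293/125) = 1/5
check: Δy/Fy = (-169/250) / (-169/50) = 1/5 ✓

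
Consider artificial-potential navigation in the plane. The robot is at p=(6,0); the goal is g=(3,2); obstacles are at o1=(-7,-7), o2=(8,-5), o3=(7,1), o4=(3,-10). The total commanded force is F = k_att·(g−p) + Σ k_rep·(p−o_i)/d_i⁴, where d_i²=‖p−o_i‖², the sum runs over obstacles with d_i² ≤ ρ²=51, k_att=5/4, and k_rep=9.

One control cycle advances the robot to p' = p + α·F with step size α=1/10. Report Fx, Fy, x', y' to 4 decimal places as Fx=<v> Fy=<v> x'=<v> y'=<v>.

Fx=-6.0214 Fy=0.3035 x'=5.3979 y'=0.0304

F_att = 5/4·(g−p) = 5/4·(-3,2) = (-3.7500,2.5000)
o1: d²=218 > ρ²=51 → inactive
o2: d²=29 ≤ ρ²=51; F_rep = 9·(-2,5)/29² = (-0.0214,0.0535)
o3: d²=2 ≤ ρ²=51; F_rep = 9·(-1,-1)/2² = (-2.2500,-2.2500)
o4: d²=109 > ρ²=51 → inactive
F = F_att + ΣF_rep = (-6.0214,0.3035)
p' = p + 1/10·F = (5.3979,0.0304)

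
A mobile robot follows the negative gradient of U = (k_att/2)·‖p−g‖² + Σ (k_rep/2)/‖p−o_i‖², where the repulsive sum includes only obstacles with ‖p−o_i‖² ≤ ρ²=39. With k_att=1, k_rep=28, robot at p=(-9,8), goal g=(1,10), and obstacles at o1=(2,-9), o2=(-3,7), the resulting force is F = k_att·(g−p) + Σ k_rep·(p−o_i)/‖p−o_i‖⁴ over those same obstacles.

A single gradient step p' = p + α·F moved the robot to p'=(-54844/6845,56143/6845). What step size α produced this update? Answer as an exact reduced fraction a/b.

α = 1/10

F_att = 1·(g−p) = 1·(10,2) = (10.0000,2.0000)
o1: d²=410 > ρ²=39 → inactive
o2: d²=37 ≤ ρ²=39; F_rep = 28·(-6,1)/37² = (-0.1227,0.0205)
F = F_att + ΣF_rep = (9.8773,2.0205)
Δp = p'−p = (0.9877,0.2020); α = Δx/Fx = (6761/6845) / (13522/1369) = 1/10
check: Δy/Fy = (1383/6845) / (2766/1369) = 1/10 ✓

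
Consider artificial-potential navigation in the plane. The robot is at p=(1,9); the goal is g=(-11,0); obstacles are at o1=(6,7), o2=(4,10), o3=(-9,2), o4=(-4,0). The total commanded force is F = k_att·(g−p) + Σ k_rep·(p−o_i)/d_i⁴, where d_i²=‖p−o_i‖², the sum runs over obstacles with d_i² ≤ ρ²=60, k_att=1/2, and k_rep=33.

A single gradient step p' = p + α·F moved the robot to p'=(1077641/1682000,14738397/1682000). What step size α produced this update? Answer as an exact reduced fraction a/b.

α = 1/20

F_att = 1/2·(g−p) = 1/2·(-12,-9) = (-6.0000,-4.5000)
o1: d²=29 ≤ ρ²=60; F_rep = 33·(-5,2)/29² = (-0.1962,0.0785)
o2: d²=10 ≤ ρ²=60; F_rep = 33·(-3,-1)/10² = (-0.9900,-0.3300)
o3: d²=149 > ρ²=60 → inactive
o4: d²=106 > ρ²=60 → inactive
F = F_att + ΣF_rep = (-7.1862,-4.7515)
Δp = p'−p = (-0.3593,-0.2376); α = Δx/Fx = (-604359/1682000) / (-604359/84100) = 1/20
check: Δy/Fy = (-399603/1682000) / (-399603/84100) = 1/20 ✓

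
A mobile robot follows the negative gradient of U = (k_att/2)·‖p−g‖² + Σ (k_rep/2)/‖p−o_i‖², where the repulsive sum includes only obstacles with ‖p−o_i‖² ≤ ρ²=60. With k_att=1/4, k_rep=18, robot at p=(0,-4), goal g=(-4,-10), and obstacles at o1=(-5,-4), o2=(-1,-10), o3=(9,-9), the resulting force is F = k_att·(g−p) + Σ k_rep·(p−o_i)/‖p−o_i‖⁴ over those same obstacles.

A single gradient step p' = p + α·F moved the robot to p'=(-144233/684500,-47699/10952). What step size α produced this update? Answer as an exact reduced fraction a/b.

α = 1/4

F_att = 1/4·(g−p) = 1/4·(-4,-6) = (-1.0000,-1.5000)
o1: d²=25 ≤ ρ²=60; F_rep = 18·(5,0)/25² = (0.1440,0.0000)
o2: d²=37 ≤ ρ²=60; F_rep = 18·(1,6)/37² = (0.0131,0.0789)
o3: d²=106 > ρ²=60 → inactive
F = F_att + ΣF_rep = (-0.8429,-1.4211)
Δp = p'−p = (-0.2107,-0.3553); α = Δx/Fx = (-144233/684500) / (-144233/171125) = 1/4
check: Δy/Fy = (-3891/10952) / (-3891/2738) = 1/4 ✓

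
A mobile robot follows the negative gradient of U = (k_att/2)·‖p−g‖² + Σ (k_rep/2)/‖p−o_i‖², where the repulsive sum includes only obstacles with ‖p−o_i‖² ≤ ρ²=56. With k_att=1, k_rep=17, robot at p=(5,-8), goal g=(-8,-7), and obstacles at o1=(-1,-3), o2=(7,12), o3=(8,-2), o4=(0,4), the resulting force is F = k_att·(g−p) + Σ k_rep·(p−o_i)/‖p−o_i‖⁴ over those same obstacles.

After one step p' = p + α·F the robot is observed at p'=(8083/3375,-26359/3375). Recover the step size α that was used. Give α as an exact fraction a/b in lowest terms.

α = 1/5

F_att = 1·(g−p) = 1·(-13,1) = (-13.0000,1.0000)
o1: d²=61 > ρ²=56 → inactive
o2: d²=404 > ρ²=56 → inactive
o3: d²=45 ≤ ρ²=56; F_rep = 17·(-3,-6)/45² = (-0.0252,-0.0504)
o4: d²=169 > ρ²=56 → inactive
F = F_att + ΣF_rep = (-13.0252,0.9496)
Δp = p'−p = (-2.6050,0.1899); α = Δx/Fx = (-8792/3375) / (-8792/675) = 1/5
check: Δy/Fy = (641/3375) / (641/675) = 1/5 ✓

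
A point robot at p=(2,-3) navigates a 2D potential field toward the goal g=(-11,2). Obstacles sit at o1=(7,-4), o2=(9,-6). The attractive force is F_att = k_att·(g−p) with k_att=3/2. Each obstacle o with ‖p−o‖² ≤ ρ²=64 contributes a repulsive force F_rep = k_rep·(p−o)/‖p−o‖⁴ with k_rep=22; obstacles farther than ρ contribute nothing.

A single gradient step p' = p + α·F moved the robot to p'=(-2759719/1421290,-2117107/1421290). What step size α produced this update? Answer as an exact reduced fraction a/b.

α = 1/5

F_att = 3/2·(g−p) = 3/2·(-13,5) = (-19.5000,7.5000)
o1: d²=26 ≤ ρ²=64; F_rep = 22·(-5,1)/26² = (-0.1627,0.0325)
o2: d²=58 ≤ ρ²=64; F_rep = 22·(-7,3)/58² = (-0.0458,0.0196)
F = F_att + ΣF_rep = (-19.7085,7.5522)
Δp = p'−p = (-3.9417,1.5104); α = Δx/Fx = (-5602299/1421290) / (-5602299/284258) = 1/5
check: Δy/Fy = (2146763/1421290) / (2146763/284258) = 1/5 ✓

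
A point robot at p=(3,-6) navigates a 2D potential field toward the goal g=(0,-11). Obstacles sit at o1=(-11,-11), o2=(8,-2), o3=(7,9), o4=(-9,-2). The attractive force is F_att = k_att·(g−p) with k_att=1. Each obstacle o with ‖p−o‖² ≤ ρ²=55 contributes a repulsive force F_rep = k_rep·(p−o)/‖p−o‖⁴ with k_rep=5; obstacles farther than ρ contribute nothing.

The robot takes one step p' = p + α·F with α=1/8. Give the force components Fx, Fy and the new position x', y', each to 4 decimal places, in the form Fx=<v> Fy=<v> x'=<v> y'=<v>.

Fx=-3.0149 Fy=-5.0119 x'=2.6231 y'=-6.6265

F_att = 1·(g−p) = 1·(-3,-5) = (-3.0000,-5.0000)
o1: d²=221 > ρ²=55 → inactive
o2: d²=41 ≤ ρ²=55; F_rep = 5·(-5,-4)/41² = (-0.0149,-0.0119)
o3: d²=241 > ρ²=55 → inactive
o4: d²=160 > ρ²=55 → inactive
F = F_att + ΣF_rep = (-3.0149,-5.0119)
p' = p + 1/8·F = (2.6231,-6.6265)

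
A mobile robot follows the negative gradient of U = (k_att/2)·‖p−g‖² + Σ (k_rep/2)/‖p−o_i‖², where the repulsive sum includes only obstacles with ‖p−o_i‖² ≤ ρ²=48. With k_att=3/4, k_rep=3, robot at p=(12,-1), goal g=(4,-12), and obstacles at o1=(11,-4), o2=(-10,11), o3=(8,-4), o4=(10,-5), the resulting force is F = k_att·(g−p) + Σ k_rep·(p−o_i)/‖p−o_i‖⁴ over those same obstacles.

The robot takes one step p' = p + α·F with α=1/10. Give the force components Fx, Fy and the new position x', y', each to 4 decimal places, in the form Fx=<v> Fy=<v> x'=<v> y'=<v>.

Fx=-5.9358 Fy=-8.1156 x'=11.4064 y'=-1.8116

F_att = 3/4·(g−p) = 3/4·(-8,-11) = (-6.0000,-8.2500)
o1: d²=10 ≤ ρ²=48; F_rep = 3·(1,3)/10² = (0.0300,0.0900)
o2: d²=628 > ρ²=48 → inactive
o3: d²=25 ≤ ρ²=48; F_rep = 3·(4,3)/25² = (0.0192,0.0144)
o4: d²=20 ≤ ρ²=48; F_rep = 3·(2,4)/20² = (0.0150,0.0300)
F = F_att + ΣF_rep = (-5.9358,-8.1156)
p' = p + 1/10·F = (11.4064,-1.8116)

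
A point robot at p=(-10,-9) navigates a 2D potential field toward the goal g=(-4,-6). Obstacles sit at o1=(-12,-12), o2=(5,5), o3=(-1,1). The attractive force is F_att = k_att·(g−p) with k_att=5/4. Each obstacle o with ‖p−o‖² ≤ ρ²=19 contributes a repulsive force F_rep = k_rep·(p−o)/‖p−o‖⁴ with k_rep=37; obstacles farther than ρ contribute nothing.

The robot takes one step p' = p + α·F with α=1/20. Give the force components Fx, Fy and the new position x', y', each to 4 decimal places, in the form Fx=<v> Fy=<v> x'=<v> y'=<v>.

F_att = 5/4·(g−p) = 5/4·(6,3) = (7.5000,3.7500)
o1: d²=13 ≤ ρ²=19; F_rep = 37·(2,3)/13² = (0.4379,0.6568)
o2: d²=421 > ρ²=19 → inactive
o3: d²=181 > ρ²=19 → inactive
F = F_att + ΣF_rep = (7.9379,4.4068)
p' = p + 1/20·F = (-9.6031,-8.7797)

Fx=7.9379 Fy=4.4068 x'=-9.6031 y'=-8.7797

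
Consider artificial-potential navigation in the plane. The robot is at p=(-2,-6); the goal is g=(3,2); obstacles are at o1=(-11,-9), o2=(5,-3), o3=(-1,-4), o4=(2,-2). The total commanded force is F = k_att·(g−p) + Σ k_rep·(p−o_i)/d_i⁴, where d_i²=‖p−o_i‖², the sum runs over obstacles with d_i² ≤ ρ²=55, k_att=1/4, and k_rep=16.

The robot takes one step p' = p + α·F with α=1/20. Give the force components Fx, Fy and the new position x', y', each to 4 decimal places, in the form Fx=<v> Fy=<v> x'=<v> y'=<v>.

F_att = 1/4·(g−p) = 1/4·(5,8) = (1.2500,2.0000)
o1: d²=90 > ρ²=55 → inactive
o2: d²=58 > ρ²=55 → inactive
o3: d²=5 ≤ ρ²=55; F_rep = 16·(-1,-2)/5² = (-0.6400,-1.2800)
o4: d²=32 ≤ ρ²=55; F_rep = 16·(-4,-4)/32² = (-0.0625,-0.0625)
F = F_att + ΣF_rep = (0.5475,0.6575)
p' = p + 1/20·F = (-1.9726,-5.9671)

Fx=0.5475 Fy=0.6575 x'=-1.9726 y'=-5.9671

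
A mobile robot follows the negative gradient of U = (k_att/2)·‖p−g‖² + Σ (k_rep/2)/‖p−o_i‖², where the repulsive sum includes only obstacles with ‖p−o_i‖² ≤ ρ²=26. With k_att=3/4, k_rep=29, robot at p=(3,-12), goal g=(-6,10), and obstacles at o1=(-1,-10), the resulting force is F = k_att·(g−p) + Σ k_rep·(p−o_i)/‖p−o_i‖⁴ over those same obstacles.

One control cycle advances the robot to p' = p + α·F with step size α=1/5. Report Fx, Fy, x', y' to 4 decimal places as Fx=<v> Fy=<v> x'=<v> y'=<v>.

F_att = 3/4·(g−p) = 3/4·(-9,22) = (-6.7500,16.5000)
o1: d²=20 ≤ ρ²=26; F_rep = 29·(4,-2)/20² = (0.2900,-0.1450)
F = F_att + ΣF_rep = (-6.4600,16.3550)
p' = p + 1/5·F = (1.7080,-8.7290)

Fx=-6.4600 Fy=16.3550 x'=1.7080 y'=-8.7290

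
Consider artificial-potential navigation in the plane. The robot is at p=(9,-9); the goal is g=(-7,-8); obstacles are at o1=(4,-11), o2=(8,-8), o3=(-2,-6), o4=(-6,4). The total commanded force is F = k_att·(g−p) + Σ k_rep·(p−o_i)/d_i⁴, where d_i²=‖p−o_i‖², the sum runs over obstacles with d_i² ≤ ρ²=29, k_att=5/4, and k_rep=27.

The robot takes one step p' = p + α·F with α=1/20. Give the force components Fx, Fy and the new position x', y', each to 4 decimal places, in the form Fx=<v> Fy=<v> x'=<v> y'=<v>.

F_att = 5/4·(g−p) = 5/4·(-16,1) = (-20.0000,1.2500)
o1: d²=29 ≤ ρ²=29; F_rep = 27·(5,2)/29² = (0.1605,0.0642)
o2: d²=2 ≤ ρ²=29; F_rep = 27·(1,-1)/2² = (6.7500,-6.7500)
o3: d²=130 > ρ²=29 → inactive
o4: d²=394 > ρ²=29 → inactive
F = F_att + ΣF_rep = (-13.0895,-5.4358)
p' = p + 1/20·F = (8.3455,-9.2718)

Fx=-13.0895 Fy=-5.4358 x'=8.3455 y'=-9.2718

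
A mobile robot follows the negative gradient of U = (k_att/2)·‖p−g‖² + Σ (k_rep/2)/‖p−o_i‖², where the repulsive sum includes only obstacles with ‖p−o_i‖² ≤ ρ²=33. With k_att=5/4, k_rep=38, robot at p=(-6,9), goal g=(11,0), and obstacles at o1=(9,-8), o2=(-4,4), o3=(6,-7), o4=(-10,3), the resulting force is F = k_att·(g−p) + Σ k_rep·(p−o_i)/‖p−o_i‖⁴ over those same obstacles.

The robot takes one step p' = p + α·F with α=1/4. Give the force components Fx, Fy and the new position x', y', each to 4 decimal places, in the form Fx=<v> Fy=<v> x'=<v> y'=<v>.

Fx=21.1596 Fy=-11.0241 x'=-0.7101 y'=6.2440

F_att = 5/4·(g−p) = 5/4·(17,-9) = (21.2500,-11.2500)
o1: d²=514 > ρ²=33 → inactive
o2: d²=29 ≤ ρ²=33; F_rep = 38·(-2,5)/29² = (-0.0904,0.2259)
o3: d²=400 > ρ²=33 → inactive
o4: d²=52 > ρ²=33 → inactive
F = F_att + ΣF_rep = (21.1596,-11.0241)
p' = p + 1/4·F = (-0.7101,6.2440)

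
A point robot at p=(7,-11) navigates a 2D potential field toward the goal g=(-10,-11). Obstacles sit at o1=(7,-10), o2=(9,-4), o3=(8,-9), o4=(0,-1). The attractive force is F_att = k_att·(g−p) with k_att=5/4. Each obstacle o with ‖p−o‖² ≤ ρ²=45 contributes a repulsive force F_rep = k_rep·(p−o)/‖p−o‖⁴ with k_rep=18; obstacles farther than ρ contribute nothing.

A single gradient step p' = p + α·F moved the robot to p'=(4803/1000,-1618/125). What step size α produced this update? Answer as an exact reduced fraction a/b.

α = 1/10

F_att = 5/4·(g−p) = 5/4·(-17,0) = (-21.2500,0.0000)
o1: d²=1 ≤ ρ²=45; F_rep = 18·(0,-1)/1² = (0.0000,-18.0000)
o2: d²=53 > ρ²=45 → inactive
o3: d²=5 ≤ ρ²=45; F_rep = 18·(-1,-2)/5² = (-0.7200,-1.4400)
o4: d²=149 > ρ²=45 → inactive
F = F_att + ΣF_rep = (-21.9700,-19.4400)
Δp = p'−p = (-2.1970,-1.9440); α = Δx/Fx = (-2197/1000) / (-2197/100) = 1/10
check: Δy/Fy = (-243/125) / (-486/25) = 1/10 ✓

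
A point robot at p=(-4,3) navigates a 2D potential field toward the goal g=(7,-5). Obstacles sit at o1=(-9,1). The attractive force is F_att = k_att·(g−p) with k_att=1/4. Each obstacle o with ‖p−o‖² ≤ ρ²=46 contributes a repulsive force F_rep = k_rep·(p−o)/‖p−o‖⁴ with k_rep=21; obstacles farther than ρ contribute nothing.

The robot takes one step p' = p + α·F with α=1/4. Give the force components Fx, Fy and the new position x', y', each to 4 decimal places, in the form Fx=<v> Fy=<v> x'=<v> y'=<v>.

Fx=2.8749 Fy=-1.9501 x'=-3.2813 y'=2.5125

F_att = 1/4·(g−p) = 1/4·(11,-8) = (2.7500,-2.0000)
o1: d²=29 ≤ ρ²=46; F_rep = 21·(5,2)/29² = (0.1249,0.0499)
F = F_att + ΣF_rep = (2.8749,-1.9501)
p' = p + 1/4·F = (-3.2813,2.5125)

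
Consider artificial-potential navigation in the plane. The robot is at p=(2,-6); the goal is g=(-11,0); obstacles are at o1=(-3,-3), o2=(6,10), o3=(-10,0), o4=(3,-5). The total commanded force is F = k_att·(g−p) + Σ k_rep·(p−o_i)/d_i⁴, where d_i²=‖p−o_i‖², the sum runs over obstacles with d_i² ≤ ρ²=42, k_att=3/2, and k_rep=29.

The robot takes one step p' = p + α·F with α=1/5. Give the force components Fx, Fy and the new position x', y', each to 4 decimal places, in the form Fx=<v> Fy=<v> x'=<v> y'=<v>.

F_att = 3/2·(g−p) = 3/2·(-13,6) = (-19.5000,9.0000)
o1: d²=34 ≤ ρ²=42; F_rep = 29·(5,-3)/34² = (0.1254,-0.0753)
o2: d²=272 > ρ²=42 → inactive
o3: d²=180 > ρ²=42 → inactive
o4: d²=2 ≤ ρ²=42; F_rep = 29·(-1,-1)/2² = (-7.2500,-7.2500)
F = F_att + ΣF_rep = (-26.6246,1.6747)
p' = p + 1/5·F = (-3.3249,-5.6651)

Fx=-26.6246 Fy=1.6747 x'=-3.3249 y'=-5.6651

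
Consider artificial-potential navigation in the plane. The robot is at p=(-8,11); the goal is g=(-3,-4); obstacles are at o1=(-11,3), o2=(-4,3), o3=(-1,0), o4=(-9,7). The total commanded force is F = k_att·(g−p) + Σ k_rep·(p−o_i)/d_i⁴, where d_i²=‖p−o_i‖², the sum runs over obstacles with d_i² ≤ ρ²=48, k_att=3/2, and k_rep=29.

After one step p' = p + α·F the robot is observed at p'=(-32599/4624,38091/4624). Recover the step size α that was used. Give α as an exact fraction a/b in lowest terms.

F_att = 3/2·(g−p) = 3/2·(5,-15) = (7.5000,-22.5000)
o1: d²=73 > ρ²=48 → inactive
o2: d²=80 > ρ²=48 → inactive
o3: d²=170 > ρ²=48 → inactive
o4: d²=17 ≤ ρ²=48; F_rep = 29·(1,4)/17² = (0.1003,0.4014)
F = F_att + ΣF_rep = (7.6003,-22.0986)
Δp = p'−p = (0.9500,-2.7623); α = Δx/Fx = (4393/4624) / (4393/578) = 1/8
check: Δy/Fy = (-12773/4624) / (-12773/578) = 1/8 ✓

α = 1/8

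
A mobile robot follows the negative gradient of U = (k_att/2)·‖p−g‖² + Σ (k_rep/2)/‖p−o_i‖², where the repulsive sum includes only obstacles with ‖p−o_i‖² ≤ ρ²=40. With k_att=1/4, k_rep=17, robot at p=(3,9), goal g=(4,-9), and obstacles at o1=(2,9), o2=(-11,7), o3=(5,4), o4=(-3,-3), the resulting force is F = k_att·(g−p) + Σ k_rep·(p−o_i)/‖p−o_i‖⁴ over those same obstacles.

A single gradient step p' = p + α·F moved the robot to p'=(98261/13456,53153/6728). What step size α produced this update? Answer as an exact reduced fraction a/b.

α = 1/4

F_att = 1/4·(g−p) = 1/4·(1,-18) = (0.2500,-4.5000)
o1: d²=1 ≤ ρ²=40; F_rep = 17·(1,0)/1² = (17.0000,0.0000)
o2: d²=200 > ρ²=40 → inactive
o3: d²=29 ≤ ρ²=40; F_rep = 17·(-2,5)/29² = (-0.0404,0.1011)
o4: d²=180 > ρ²=40 → inactive
F = F_att + ΣF_rep = (17.2096,-4.3989)
Δp = p'−p = (4.3024,-1.0997); α = Δx/Fx = (57893/13456) / (57893/3364) = 1/4
check: Δy/Fy = (-7399/6728) / (-7399/1682) = 1/4 ✓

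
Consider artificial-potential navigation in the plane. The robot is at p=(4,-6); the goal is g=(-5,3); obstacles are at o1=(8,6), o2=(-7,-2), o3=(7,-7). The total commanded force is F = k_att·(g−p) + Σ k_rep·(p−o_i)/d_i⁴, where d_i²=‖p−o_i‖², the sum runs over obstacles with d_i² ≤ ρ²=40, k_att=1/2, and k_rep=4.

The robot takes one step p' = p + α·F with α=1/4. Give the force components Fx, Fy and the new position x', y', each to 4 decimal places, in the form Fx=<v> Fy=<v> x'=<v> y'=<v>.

Fx=-4.6200 Fy=4.5400 x'=2.8450 y'=-4.8650

F_att = 1/2·(g−p) = 1/2·(-9,9) = (-4.5000,4.5000)
o1: d²=160 > ρ²=40 → inactive
o2: d²=137 > ρ²=40 → inactive
o3: d²=10 ≤ ρ²=40; F_rep = 4·(-3,1)/10² = (-0.1200,0.0400)
F = F_att + ΣF_rep = (-4.6200,4.5400)
p' = p + 1/4·F = (2.8450,-4.8650)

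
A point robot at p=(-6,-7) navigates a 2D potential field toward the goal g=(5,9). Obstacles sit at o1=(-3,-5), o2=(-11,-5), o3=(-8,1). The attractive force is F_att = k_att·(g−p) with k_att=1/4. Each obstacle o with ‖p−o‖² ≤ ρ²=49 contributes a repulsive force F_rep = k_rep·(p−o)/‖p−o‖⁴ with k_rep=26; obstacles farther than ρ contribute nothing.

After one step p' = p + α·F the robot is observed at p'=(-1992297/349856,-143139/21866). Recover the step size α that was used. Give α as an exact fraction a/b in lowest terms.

F_att = 1/4·(g−p) = 1/4·(11,16) = (2.7500,4.0000)
o1: d²=13 ≤ ρ²=49; F_rep = 26·(-3,-2)/13² = (-0.4615,-0.3077)
o2: d²=29 ≤ ρ²=49; F_rep = 26·(5,-2)/29² = (0.1546,-0.0618)
o3: d²=68 > ρ²=49 → inactive
F = F_att + ΣF_rep = (2.4430,3.6305)
Δp = p'−p = (0.3054,0.4538); α = Δx/Fx = (106839/349856) / (106839/43732) = 1/8
check: Δy/Fy = (9923/21866) / (39692/10933) = 1/8 ✓

α = 1/8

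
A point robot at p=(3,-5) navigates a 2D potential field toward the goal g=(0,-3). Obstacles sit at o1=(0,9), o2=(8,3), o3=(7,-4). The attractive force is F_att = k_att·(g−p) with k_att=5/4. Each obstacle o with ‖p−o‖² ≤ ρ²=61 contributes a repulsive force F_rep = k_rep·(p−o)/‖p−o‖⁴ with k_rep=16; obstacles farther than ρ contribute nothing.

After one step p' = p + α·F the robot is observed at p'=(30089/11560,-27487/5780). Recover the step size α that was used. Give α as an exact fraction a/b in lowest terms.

α = 1/10

F_att = 5/4·(g−p) = 5/4·(-3,2) = (-3.7500,2.5000)
o1: d²=205 > ρ²=61 → inactive
o2: d²=89 > ρ²=61 → inactive
o3: d²=17 ≤ ρ²=61; F_rep = 16·(-4,-1)/17² = (-0.2215,-0.0554)
F = F_att + ΣF_rep = (-3.9715,2.4446)
Δp = p'−p = (-0.3971,0.2445); α = Δx/Fx = (-4591/11560) / (-4591/1156) = 1/10
check: Δy/Fy = (1413/5780) / (1413/578) = 1/10 ✓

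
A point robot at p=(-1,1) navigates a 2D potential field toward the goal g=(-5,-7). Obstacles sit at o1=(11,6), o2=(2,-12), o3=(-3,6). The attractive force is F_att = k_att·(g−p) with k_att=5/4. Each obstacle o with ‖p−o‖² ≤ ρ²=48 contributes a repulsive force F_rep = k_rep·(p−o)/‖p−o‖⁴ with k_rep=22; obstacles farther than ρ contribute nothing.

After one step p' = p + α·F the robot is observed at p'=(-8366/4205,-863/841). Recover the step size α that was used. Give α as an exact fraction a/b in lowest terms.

α = 1/5

F_att = 5/4·(g−p) = 5/4·(-4,-8) = (-5.0000,-10.0000)
o1: d²=169 > ρ²=48 → inactive
o2: d²=178 > ρ²=48 → inactive
o3: d²=29 ≤ ρ²=48; F_rep = 22·(2,-5)/29² = (0.0523,-0.1308)
F = F_att + ΣF_rep = (-4.9477,-10.1308)
Δp = p'−p = (-0.9895,-2.0262); α = Δx/Fx = (-4161/4205) / (-4161/841) = 1/5
check: Δy/Fy = (-1704/841) / (-8520/841) = 1/5 ✓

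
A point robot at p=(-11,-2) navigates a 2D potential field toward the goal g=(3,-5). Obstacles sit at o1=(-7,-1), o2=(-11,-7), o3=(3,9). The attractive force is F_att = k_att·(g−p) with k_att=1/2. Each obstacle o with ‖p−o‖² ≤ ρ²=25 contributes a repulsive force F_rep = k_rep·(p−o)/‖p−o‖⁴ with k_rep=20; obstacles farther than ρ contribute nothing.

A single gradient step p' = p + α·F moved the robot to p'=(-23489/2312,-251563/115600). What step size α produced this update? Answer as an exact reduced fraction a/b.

F_att = 1/2·(g−p) = 1/2·(14,-3) = (7.0000,-1.5000)
o1: d²=17 ≤ ρ²=25; F_rep = 20·(-4,-1)/17² = (-0.2768,-0.0692)
o2: d²=25 ≤ ρ²=25; F_rep = 20·(0,5)/25² = (0.0000,0.1600)
o3: d²=317 > ρ²=25 → inactive
F = F_att + ΣF_rep = (6.7232,-1.4092)
Δp = p'−p = (0.8404,-0.1762); α = Δx/Fx = (1943/2312) / (1943/289) = 1/8
check: Δy/Fy = (-20363/115600) / (-20363/14450) = 1/8 ✓

α = 1/8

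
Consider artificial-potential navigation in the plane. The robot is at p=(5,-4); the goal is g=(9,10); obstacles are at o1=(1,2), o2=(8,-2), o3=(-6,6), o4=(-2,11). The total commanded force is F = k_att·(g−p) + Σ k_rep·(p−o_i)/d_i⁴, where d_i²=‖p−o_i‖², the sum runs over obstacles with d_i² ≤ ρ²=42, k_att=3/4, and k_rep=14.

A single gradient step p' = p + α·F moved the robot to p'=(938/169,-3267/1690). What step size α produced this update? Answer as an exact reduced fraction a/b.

α = 1/5

F_att = 3/4·(g−p) = 3/4·(4,14) = (3.0000,10.5000)
o1: d²=52 > ρ²=42 → inactive
o2: d²=13 ≤ ρ²=42; F_rep = 14·(-3,-2)/13² = (-0.2485,-0.1657)
o3: d²=221 > ρ²=42 → inactive
o4: d²=274 > ρ²=42 → inactive
F = F_att + ΣF_rep = (2.7515,10.3343)
Δp = p'−p = (0.5503,2.0669); α = Δx/Fx = (93/169) / (465/169) = 1/5
check: Δy/Fy = (3493/1690) / (3493/338) = 1/5 ✓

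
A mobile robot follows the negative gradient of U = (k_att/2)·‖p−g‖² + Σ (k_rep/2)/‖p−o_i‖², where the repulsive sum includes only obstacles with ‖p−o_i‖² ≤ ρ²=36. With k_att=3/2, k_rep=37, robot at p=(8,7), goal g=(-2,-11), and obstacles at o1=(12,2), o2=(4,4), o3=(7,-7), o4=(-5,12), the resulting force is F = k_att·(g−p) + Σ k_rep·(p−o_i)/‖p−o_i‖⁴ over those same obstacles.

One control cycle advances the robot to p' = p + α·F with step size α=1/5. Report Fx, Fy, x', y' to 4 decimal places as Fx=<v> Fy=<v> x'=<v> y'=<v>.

Fx=-14.7632 Fy=-26.8224 x'=5.0474 y'=1.6355

F_att = 3/2·(g−p) = 3/2·(-10,-18) = (-15.0000,-27.0000)
o1: d²=41 > ρ²=36 → inactive
o2: d²=25 ≤ ρ²=36; F_rep = 37·(4,3)/25² = (0.2368,0.1776)
o3: d²=197 > ρ²=36 → inactive
o4: d²=194 > ρ²=36 → inactive
F = F_att + ΣF_rep = (-14.7632,-26.8224)
p' = p + 1/5·F = (5.0474,1.6355)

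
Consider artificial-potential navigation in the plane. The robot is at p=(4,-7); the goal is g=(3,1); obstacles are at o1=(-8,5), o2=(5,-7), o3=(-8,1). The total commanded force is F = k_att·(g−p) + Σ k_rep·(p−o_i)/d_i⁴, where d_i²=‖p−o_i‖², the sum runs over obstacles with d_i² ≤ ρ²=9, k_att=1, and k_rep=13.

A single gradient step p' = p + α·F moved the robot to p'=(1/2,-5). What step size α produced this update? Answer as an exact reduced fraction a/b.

F_att = 1·(g−p) = 1·(-1,8) = (-1.0000,8.0000)
o1: d²=288 > ρ²=9 → inactive
o2: d²=1 ≤ ρ²=9; F_rep = 13·(-1,0)/1² = (-13.0000,0.0000)
o3: d²=208 > ρ²=9 → inactive
F = F_att + ΣF_rep = (-14.0000,8.0000)
Δp = p'−p = (-3.5000,2.0000); α = Δx/Fx = (-7/2) / (-14) = 1/4
check: Δy/Fy = (2) / (8) = 1/4 ✓

α = 1/4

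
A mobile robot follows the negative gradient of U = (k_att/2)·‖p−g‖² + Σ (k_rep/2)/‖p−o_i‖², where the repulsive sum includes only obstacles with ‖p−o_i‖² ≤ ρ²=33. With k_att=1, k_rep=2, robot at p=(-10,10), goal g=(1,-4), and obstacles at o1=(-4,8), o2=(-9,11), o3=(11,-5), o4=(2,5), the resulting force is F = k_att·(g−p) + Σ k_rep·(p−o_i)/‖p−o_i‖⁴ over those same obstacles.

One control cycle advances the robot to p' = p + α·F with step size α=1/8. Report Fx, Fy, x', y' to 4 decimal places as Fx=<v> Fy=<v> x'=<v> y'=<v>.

Fx=10.5000 Fy=-14.5000 x'=-8.6875 y'=8.1875

F_att = 1·(g−p) = 1·(11,-14) = (11.0000,-14.0000)
o1: d²=40 > ρ²=33 → inactive
o2: d²=2 ≤ ρ²=33; F_rep = 2·(-1,-1)/2² = (-0.5000,-0.5000)
o3: d²=666 > ρ²=33 → inactive
o4: d²=169 > ρ²=33 → inactive
F = F_att + ΣF_rep = (10.5000,-14.5000)
p' = p + 1/8·F = (-8.6875,8.1875)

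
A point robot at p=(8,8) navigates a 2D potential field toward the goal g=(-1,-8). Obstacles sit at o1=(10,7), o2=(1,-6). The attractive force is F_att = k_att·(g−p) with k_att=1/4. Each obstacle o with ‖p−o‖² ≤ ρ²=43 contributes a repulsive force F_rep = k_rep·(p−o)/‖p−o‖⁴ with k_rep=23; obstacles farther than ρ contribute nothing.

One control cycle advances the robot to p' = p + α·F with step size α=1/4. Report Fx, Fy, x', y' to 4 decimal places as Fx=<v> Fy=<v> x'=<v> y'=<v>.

F_att = 1/4·(g−p) = 1/4·(-9,-16) = (-2.2500,-4.0000)
o1: d²=5 ≤ ρ²=43; F_rep = 23·(-2,1)/5² = (-1.8400,0.9200)
o2: d²=245 > ρ²=43 → inactive
F = F_att + ΣF_rep = (-4.0900,-3.0800)
p' = p + 1/4·F = (6.9775,7.2300)

Fx=-4.0900 Fy=-3.0800 x'=6.9775 y'=7.2300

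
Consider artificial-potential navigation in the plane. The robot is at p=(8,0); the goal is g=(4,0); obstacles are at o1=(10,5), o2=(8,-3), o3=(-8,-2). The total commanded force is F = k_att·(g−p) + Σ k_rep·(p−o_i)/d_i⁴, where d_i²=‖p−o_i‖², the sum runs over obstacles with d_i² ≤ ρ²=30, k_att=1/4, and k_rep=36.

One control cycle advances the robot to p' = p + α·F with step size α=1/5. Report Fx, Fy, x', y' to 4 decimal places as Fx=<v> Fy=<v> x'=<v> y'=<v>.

F_att = 1/4·(g−p) = 1/4·(-4,0) = (-1.0000,0.0000)
o1: d²=29 ≤ ρ²=30; F_rep = 36·(-2,-5)/29² = (-0.0856,-0.2140)
o2: d²=9 ≤ ρ²=30; F_rep = 36·(0,3)/9² = (0.0000,1.3333)
o3: d²=260 > ρ²=30 → inactive
F = F_att + ΣF_rep = (-1.0856,1.1193)
p' = p + 1/5·F = (7.7829,0.2239)

Fx=-1.0856 Fy=1.1193 x'=7.7829 y'=0.2239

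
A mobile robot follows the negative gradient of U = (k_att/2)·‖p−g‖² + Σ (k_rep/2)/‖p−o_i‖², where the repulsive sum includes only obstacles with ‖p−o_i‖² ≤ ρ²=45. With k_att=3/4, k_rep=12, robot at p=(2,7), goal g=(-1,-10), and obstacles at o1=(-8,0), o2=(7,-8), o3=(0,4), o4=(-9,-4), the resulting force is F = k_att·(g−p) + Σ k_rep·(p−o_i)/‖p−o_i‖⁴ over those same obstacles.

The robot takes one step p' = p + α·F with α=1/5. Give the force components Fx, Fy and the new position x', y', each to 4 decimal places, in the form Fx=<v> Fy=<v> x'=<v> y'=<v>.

F_att = 3/4·(g−p) = 3/4·(-3,-17) = (-2.2500,-12.7500)
o1: d²=149 > ρ²=45 → inactive
o2: d²=250 > ρ²=45 → inactive
o3: d²=13 ≤ ρ²=45; F_rep = 12·(2,3)/13² = (0.1420,0.2130)
o4: d²=242 > ρ²=45 → inactive
F = F_att + ΣF_rep = (-2.1080,-12.5370)
p' = p + 1/5·F = (1.5784,4.4926)

Fx=-2.1080 Fy=-12.5370 x'=1.5784 y'=4.4926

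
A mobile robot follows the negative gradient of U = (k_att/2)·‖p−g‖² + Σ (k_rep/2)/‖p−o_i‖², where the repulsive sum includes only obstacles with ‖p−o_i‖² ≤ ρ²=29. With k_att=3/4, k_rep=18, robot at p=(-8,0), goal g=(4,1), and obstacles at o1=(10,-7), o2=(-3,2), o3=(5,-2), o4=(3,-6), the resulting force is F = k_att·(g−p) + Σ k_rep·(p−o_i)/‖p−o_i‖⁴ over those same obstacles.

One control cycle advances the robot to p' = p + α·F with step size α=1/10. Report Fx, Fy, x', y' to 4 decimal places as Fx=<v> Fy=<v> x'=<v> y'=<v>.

F_att = 3/4·(g−p) = 3/4·(12,1) = (9.0000,0.7500)
o1: d²=373 > ρ²=29 → inactive
o2: d²=29 ≤ ρ²=29; F_rep = 18·(-5,-2)/29² = (-0.1070,-0.0428)
o3: d²=173 > ρ²=29 → inactive
o4: d²=157 > ρ²=29 → inactive
F = F_att + ΣF_rep = (8.8930,0.7072)
p' = p + 1/10·F = (-7.1107,0.0707)

Fx=8.8930 Fy=0.7072 x'=-7.1107 y'=0.0707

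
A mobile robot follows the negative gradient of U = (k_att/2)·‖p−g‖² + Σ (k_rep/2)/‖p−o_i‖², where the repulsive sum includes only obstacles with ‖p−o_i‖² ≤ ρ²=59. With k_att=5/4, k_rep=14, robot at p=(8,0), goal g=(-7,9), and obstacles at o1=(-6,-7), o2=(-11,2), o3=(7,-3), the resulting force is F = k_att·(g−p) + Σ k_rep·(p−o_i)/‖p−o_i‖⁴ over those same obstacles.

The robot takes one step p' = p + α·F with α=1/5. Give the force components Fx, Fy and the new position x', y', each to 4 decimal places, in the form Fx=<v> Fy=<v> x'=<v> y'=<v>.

F_att = 5/4·(g−p) = 5/4·(-15,9) = (-18.7500,11.2500)
o1: d²=245 > ρ²=59 → inactive
o2: d²=365 > ρ²=59 → inactive
o3: d²=10 ≤ ρ²=59; F_rep = 14·(1,3)/10² = (0.1400,0.4200)
F = F_att + ΣF_rep = (-18.6100,11.6700)
p' = p + 1/5·F = (4.2780,2.3340)

Fx=-18.6100 Fy=11.6700 x'=4.2780 y'=2.3340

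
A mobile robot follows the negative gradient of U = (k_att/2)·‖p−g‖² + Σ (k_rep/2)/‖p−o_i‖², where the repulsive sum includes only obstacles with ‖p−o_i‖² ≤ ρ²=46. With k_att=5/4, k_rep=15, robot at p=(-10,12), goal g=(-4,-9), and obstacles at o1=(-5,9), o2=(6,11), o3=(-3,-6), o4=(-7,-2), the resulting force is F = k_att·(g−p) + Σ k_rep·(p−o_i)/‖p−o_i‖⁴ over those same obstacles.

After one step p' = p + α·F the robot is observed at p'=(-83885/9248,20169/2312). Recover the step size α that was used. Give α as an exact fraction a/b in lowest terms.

α = 1/8

F_att = 5/4·(g−p) = 5/4·(6,-21) = (7.5000,-26.2500)
o1: d²=34 ≤ ρ²=46; F_rep = 15·(-5,3)/34² = (-0.0649,0.0389)
o2: d²=257 > ρ²=46 → inactive
o3: d²=373 > ρ²=46 → inactive
o4: d²=205 > ρ²=46 → inactive
F = F_att + ΣF_rep = (7.4351,-26.2111)
Δp = p'−p = (0.9294,-3.2764); α = Δx/Fx = (8595/9248) / (8595/1156) = 1/8
check: Δy/Fy = (-7575/2312) / (-7575/289) = 1/8 ✓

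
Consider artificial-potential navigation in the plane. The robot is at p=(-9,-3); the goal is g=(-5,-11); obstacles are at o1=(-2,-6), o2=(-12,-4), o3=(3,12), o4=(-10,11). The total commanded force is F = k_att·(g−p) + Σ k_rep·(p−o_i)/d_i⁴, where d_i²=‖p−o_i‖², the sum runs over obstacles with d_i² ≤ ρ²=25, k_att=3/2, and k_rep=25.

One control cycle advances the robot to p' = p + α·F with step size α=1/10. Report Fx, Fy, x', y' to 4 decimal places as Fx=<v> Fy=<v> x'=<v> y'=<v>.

F_att = 3/2·(g−p) = 3/2·(4,-8) = (6.0000,-12.0000)
o1: d²=58 > ρ²=25 → inactive
o2: d²=10 ≤ ρ²=25; F_rep = 25·(3,1)/10² = (0.7500,0.2500)
o3: d²=369 > ρ²=25 → inactive
o4: d²=197 > ρ²=25 → inactive
F = F_att + ΣF_rep = (6.7500,-11.7500)
p' = p + 1/10·F = (-8.3250,-4.1750)

Fx=6.7500 Fy=-11.7500 x'=-8.3250 y'=-4.1750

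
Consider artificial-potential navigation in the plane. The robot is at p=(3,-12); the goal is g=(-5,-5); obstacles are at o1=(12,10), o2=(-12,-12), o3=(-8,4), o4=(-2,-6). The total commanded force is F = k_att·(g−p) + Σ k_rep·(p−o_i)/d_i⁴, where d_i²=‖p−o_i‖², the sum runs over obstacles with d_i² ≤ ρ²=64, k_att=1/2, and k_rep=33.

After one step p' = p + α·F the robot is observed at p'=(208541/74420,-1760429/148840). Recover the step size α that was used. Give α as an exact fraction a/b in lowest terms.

α = 1/20

F_att = 1/2·(g−p) = 1/2·(-8,7) = (-4.0000,3.5000)
o1: d²=565 > ρ²=64 → inactive
o2: d²=225 > ρ²=64 → inactive
o3: d²=377 > ρ²=64 → inactive
o4: d²=61 ≤ ρ²=64; F_rep = 33·(5,-6)/61² = (0.0443,-0.0532)
F = F_att + ΣF_rep = (-3.9557,3.4468)
Δp = p'−p = (-0.1978,0.1723); α = Δx/Fx = (-14719/74420) / (-14719/3721) = 1/20
check: Δy/Fy = (25651/148840) / (25651/7442) = 1/20 ✓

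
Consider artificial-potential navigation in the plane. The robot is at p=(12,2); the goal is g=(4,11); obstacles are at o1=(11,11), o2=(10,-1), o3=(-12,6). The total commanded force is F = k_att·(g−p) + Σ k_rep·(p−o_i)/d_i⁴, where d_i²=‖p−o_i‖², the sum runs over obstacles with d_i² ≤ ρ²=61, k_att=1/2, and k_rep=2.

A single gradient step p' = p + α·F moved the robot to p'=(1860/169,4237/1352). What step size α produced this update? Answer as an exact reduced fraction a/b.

α = 1/4

F_att = 1/2·(g−p) = 1/2·(-8,9) = (-4.0000,4.5000)
o1: d²=82 > ρ²=61 → inactive
o2: d²=13 ≤ ρ²=61; F_rep = 2·(2,3)/13² = (0.0237,0.0355)
o3: d²=592 > ρ²=61 → inactive
F = F_att + ΣF_rep = (-3.9763,4.5355)
Δp = p'−p = (-0.9941,1.1339); α = Δx/Fx = (-168/169) / (-672/169) = 1/4
check: Δy/Fy = (1533/1352) / (1533/338) = 1/4 ✓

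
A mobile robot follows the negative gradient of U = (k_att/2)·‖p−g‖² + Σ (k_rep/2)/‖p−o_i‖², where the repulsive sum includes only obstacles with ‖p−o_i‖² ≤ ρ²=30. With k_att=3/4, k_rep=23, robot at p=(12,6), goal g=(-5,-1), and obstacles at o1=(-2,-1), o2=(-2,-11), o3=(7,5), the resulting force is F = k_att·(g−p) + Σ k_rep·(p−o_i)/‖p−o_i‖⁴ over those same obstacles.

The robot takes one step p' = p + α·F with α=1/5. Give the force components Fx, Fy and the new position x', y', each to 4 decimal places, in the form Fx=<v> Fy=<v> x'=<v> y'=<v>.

Fx=-12.5799 Fy=-5.2160 x'=9.4840 y'=4.9568

F_att = 3/4·(g−p) = 3/4·(-17,-7) = (-12.7500,-5.2500)
o1: d²=245 > ρ²=30 → inactive
o2: d²=485 > ρ²=30 → inactive
o3: d²=26 ≤ ρ²=30; F_rep = 23·(5,1)/26² = (0.1701,0.0340)
F = F_att + ΣF_rep = (-12.5799,-5.2160)
p' = p + 1/5·F = (9.4840,4.9568)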